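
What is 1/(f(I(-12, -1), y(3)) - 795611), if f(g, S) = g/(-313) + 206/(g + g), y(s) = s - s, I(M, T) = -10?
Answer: -3130/2490294569 ≈ -1.2569e-6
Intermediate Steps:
y(s) = 0
f(g, S) = 103/g - g/313 (f(g, S) = g*(-1/313) + 206/((2*g)) = -g/313 + 206*(1/(2*g)) = -g/313 + 103/g = 103/g - g/313)
1/(f(I(-12, -1), y(3)) - 795611) = 1/((103/(-10) - 1/313*(-10)) - 795611) = 1/((103*(-⅒) + 10/313) - 795611) = 1/((-103/10 + 10/313) - 795611) = 1/(-32139/3130 - 795611) = 1/(-2490294569/3130) = -3130/2490294569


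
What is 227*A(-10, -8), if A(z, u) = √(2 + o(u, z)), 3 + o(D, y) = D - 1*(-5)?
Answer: 454*I ≈ 454.0*I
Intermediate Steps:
o(D, y) = 2 + D (o(D, y) = -3 + (D - 1*(-5)) = -3 + (D + 5) = -3 + (5 + D) = 2 + D)
A(z, u) = √(4 + u) (A(z, u) = √(2 + (2 + u)) = √(4 + u))
227*A(-10, -8) = 227*√(4 - 8) = 227*√(-4) = 227*(2*I) = 454*I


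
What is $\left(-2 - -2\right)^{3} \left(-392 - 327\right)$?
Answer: $0$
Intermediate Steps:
$\left(-2 - -2\right)^{3} \left(-392 - 327\right) = \left(-2 + 2\right)^{3} \left(-719\right) = 0^{3} \left(-719\right) = 0 \left(-719\right) = 0$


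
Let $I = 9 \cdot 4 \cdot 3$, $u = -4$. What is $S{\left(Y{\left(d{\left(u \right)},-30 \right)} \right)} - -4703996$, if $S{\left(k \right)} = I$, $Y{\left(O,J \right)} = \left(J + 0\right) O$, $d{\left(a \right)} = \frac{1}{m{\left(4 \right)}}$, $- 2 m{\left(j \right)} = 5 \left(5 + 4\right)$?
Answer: $4704104$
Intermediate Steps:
$m{\left(j \right)} = - \frac{45}{2}$ ($m{\left(j \right)} = - \frac{5 \left(5 + 4\right)}{2} = - \frac{5 \cdot 9}{2} = \left(- \frac{1}{2}\right) 45 = - \frac{45}{2}$)
$I = 108$ ($I = 36 \cdot 3 = 108$)
$d{\left(a \right)} = - \frac{2}{45}$ ($d{\left(a \right)} = \frac{1}{- \frac{45}{2}} = - \frac{2}{45}$)
$Y{\left(O,J \right)} = J O$
$S{\left(k \right)} = 108$
$S{\left(Y{\left(d{\left(u \right)},-30 \right)} \right)} - -4703996 = 108 - -4703996 = 108 + 4703996 = 4704104$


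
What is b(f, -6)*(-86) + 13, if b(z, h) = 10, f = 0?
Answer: -847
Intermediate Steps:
b(f, -6)*(-86) + 13 = 10*(-86) + 13 = -860 + 13 = -847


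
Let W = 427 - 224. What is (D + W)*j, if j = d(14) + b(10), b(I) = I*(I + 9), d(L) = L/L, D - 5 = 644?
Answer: 162732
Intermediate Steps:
W = 203
D = 649 (D = 5 + 644 = 649)
d(L) = 1
b(I) = I*(9 + I)
j = 191 (j = 1 + 10*(9 + 10) = 1 + 10*19 = 1 + 190 = 191)
(D + W)*j = (649 + 203)*191 = 852*191 = 162732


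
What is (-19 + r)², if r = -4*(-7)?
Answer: 81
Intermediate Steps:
r = 28
(-19 + r)² = (-19 + 28)² = 9² = 81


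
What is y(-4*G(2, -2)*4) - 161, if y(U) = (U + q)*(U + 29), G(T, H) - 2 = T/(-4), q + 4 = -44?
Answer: -521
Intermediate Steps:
q = -48 (q = -4 - 44 = -48)
G(T, H) = 2 - T/4 (G(T, H) = 2 + T/(-4) = 2 + T*(-¼) = 2 - T/4)
y(U) = (-48 + U)*(29 + U) (y(U) = (U - 48)*(U + 29) = (-48 + U)*(29 + U))
y(-4*G(2, -2)*4) - 161 = (-1392 + (-4*(2 - ¼*2)*4)² - 19*(-4*(2 - ¼*2))*4) - 161 = (-1392 + (-4*(2 - ½)*4)² - 19*(-4*(2 - ½))*4) - 161 = (-1392 + (-4*3/2*4)² - 19*(-4*3/2)*4) - 161 = (-1392 + (-6*4)² - (-114)*4) - 161 = (-1392 + (-24)² - 19*(-24)) - 161 = (-1392 + 576 + 456) - 161 = -360 - 161 = -521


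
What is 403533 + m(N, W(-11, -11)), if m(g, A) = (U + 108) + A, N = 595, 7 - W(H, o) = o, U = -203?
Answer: 403456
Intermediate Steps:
W(H, o) = 7 - o
m(g, A) = -95 + A (m(g, A) = (-203 + 108) + A = -95 + A)
403533 + m(N, W(-11, -11)) = 403533 + (-95 + (7 - 1*(-11))) = 403533 + (-95 + (7 + 11)) = 403533 + (-95 + 18) = 403533 - 77 = 403456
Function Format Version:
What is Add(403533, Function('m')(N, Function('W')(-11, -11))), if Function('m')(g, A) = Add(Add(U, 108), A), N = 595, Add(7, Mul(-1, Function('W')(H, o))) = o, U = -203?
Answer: 403456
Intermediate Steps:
Function('W')(H, o) = Add(7, Mul(-1, o))
Function('m')(g, A) = Add(-95, A) (Function('m')(g, A) = Add(Add(-203, 108), A) = Add(-95, A))
Add(403533, Function('m')(N, Function('W')(-11, -11))) = Add(403533, Add(-95, Add(7, Mul(-1, -11)))) = Add(403533, Add(-95, Add(7, 11))) = Add(403533, Add(-95, 18)) = Add(403533, -77) = 403456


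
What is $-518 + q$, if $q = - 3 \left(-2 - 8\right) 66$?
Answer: $1462$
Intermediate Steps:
$q = 1980$ ($q = \left(-3\right) \left(-10\right) 66 = 30 \cdot 66 = 1980$)
$-518 + q = -518 + 1980 = 1462$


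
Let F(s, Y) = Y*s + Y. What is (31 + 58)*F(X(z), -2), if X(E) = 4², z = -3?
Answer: -3026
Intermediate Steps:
X(E) = 16
F(s, Y) = Y + Y*s
(31 + 58)*F(X(z), -2) = (31 + 58)*(-2*(1 + 16)) = 89*(-2*17) = 89*(-34) = -3026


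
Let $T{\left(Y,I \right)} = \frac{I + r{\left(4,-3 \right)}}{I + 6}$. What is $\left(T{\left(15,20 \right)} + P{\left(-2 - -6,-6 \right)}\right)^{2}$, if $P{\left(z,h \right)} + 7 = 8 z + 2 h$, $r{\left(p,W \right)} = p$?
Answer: $\frac{32761}{169} \approx 193.85$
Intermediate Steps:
$T{\left(Y,I \right)} = \frac{4 + I}{6 + I}$ ($T{\left(Y,I \right)} = \frac{I + 4}{I + 6} = \frac{4 + I}{6 + I}$)
$P{\left(z,h \right)} = -7 + 2 h + 8 z$ ($P{\left(z,h \right)} = -7 + \left(8 z + 2 h\right) = -7 + \left(2 h + 8 z\right) = -7 + 2 h + 8 z$)
$\left(T{\left(15,20 \right)} + P{\left(-2 - -6,-6 \right)}\right)^{2} = \left(\frac{4 + 20}{6 + 20} + \left(-7 + 2 \left(-6\right) + 8 \left(-2 - -6\right)\right)\right)^{2} = \left(\frac{1}{26} \cdot 24 - \left(19 - 8 \left(-2 + 6\right)\right)\right)^{2} = \left(\frac{1}{26} \cdot 24 - -13\right)^{2} = \left(\frac{12}{13} - -13\right)^{2} = \left(\frac{12}{13} + 13\right)^{2} = \left(\frac{181}{13}\right)^{2} = \frac{32761}{169}$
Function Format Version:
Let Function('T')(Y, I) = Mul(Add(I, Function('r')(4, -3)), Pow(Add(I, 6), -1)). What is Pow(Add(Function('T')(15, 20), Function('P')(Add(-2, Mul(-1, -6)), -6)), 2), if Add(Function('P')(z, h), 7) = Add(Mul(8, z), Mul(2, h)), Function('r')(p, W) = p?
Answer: Rational(32761, 169) ≈ 193.85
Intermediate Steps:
Function('T')(Y, I) = Mul(Pow(Add(6, I), -1), Add(4, I)) (Function('T')(Y, I) = Mul(Add(I, 4), Pow(Add(I, 6), -1)) = Mul(Add(4, I), Pow(Add(6, I), -1)) = Mul(Pow(Add(6, I), -1), Add(4, I)))
Function('P')(z, h) = Add(-7, Mul(2, h), Mul(8, z)) (Function('P')(z, h) = Add(-7, Add(Mul(8, z), Mul(2, h))) = Add(-7, Add(Mul(2, h), Mul(8, z))) = Add(-7, Mul(2, h), Mul(8, z)))
Pow(Add(Function('T')(15, 20), Function('P')(Add(-2, Mul(-1, -6)), -6)), 2) = Pow(Add(Mul(Pow(Add(6, 20), -1), Add(4, 20)), Add(-7, Mul(2, -6), Mul(8, Add(-2, Mul(-1, -6))))), 2) = Pow(Add(Mul(Pow(26, -1), 24), Add(-7, -12, Mul(8, Add(-2, 6)))), 2) = Pow(Add(Mul(Rational(1, 26), 24), Add(-7, -12, Mul(8, 4))), 2) = Pow(Add(Rational(12, 13), Add(-7, -12, 32)), 2) = Pow(Add(Rational(12, 13), 13), 2) = Pow(Rational(181, 13), 2) = Rational(32761, 169)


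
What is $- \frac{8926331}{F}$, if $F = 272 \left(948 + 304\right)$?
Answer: $- \frac{8926331}{340544} \approx -26.212$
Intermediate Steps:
$F = 340544$ ($F = 272 \cdot 1252 = 340544$)
$- \frac{8926331}{F} = - \frac{8926331}{340544}$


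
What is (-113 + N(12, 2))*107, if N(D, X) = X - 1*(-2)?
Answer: -11663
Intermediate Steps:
N(D, X) = 2 + X (N(D, X) = X + 2 = 2 + X)
(-113 + N(12, 2))*107 = (-113 + (2 + 2))*107 = (-113 + 4)*107 = -109*107 = -11663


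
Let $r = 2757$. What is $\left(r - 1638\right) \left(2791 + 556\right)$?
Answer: $3745293$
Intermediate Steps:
$\left(r - 1638\right) \left(2791 + 556\right) = \left(2757 - 1638\right) \left(2791 + 556\right) = 1119 \cdot 3347 = 3745293$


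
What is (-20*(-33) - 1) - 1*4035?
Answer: -3376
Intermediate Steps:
(-20*(-33) - 1) - 1*4035 = (660 - 1) - 4035 = 659 - 4035 = -3376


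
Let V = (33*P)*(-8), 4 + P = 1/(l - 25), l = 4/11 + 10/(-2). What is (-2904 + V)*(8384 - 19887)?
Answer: 3448277316/163 ≈ 2.1155e+7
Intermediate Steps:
l = -51/11 (l = 4*(1/11) + 10*(-½) = 4/11 - 5 = -51/11 ≈ -4.6364)
P = -1315/326 (P = -4 + 1/(-51/11 - 25) = -4 + 1/(-326/11) = -4 - 11/326 = -1315/326 ≈ -4.0337)
V = 173580/163 (V = (33*(-1315/326))*(-8) = -43395/326*(-8) = 173580/163 ≈ 1064.9)
(-2904 + V)*(8384 - 19887) = (-2904 + 173580/163)*(8384 - 19887) = -299772/163*(-11503) = 3448277316/163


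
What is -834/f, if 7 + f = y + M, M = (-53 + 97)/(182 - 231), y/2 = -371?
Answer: 40866/36745 ≈ 1.1122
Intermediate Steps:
y = -742 (y = 2*(-371) = -742)
M = -44/49 (M = 44/(-49) = 44*(-1/49) = -44/49 ≈ -0.89796)
f = -36745/49 (f = -7 + (-742 - 44/49) = -7 - 36402/49 = -36745/49 ≈ -749.90)
-834/f = -834/(-36745/49) = -834*(-49/36745) = 40866/36745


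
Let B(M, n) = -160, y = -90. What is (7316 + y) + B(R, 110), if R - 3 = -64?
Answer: 7066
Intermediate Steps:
R = -61 (R = 3 - 64 = -61)
(7316 + y) + B(R, 110) = (7316 - 90) - 160 = 7226 - 160 = 7066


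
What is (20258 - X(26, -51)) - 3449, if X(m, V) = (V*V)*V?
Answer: 149460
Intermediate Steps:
X(m, V) = V³ (X(m, V) = V²*V = V³)
(20258 - X(26, -51)) - 3449 = (20258 - 1*(-51)³) - 3449 = (20258 - 1*(-132651)) - 3449 = (20258 + 132651) - 3449 = 152909 - 3449 = 149460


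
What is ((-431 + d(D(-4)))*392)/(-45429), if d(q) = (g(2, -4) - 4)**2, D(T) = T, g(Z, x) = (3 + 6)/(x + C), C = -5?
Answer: 159152/45429 ≈ 3.5033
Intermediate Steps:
g(Z, x) = 9/(-5 + x) (g(Z, x) = (3 + 6)/(x - 5) = 9/(-5 + x))
d(q) = 25 (d(q) = (9/(-5 - 4) - 4)**2 = (9/(-9) - 4)**2 = (9*(-1/9) - 4)**2 = (-1 - 4)**2 = (-5)**2 = 25)
((-431 + d(D(-4)))*392)/(-45429) = ((-431 + 25)*392)/(-45429) = -406*392*(-1/45429) = -159152*(-1/45429) = 159152/45429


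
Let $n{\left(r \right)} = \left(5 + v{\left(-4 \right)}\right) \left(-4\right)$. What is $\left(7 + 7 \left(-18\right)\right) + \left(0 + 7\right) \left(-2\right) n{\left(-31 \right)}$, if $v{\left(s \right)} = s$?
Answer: $-63$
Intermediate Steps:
$n{\left(r \right)} = -4$ ($n{\left(r \right)} = \left(5 - 4\right) \left(-4\right) = 1 \left(-4\right) = -4$)
$\left(7 + 7 \left(-18\right)\right) + \left(0 + 7\right) \left(-2\right) n{\left(-31 \right)} = \left(7 + 7 \left(-18\right)\right) + \left(0 + 7\right) \left(-2\right) \left(-4\right) = \left(7 - 126\right) + 7 \left(-2\right) \left(-4\right) = -119 - -56 = -119 + 56 = -63$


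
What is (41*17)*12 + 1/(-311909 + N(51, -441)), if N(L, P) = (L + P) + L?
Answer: 2611642271/312248 ≈ 8364.0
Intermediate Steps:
N(L, P) = P + 2*L
(41*17)*12 + 1/(-311909 + N(51, -441)) = (41*17)*12 + 1/(-311909 + (-441 + 2*51)) = 697*12 + 1/(-311909 + (-441 + 102)) = 8364 + 1/(-311909 - 339) = 8364 + 1/(-312248) = 8364 - 1/312248 = 2611642271/312248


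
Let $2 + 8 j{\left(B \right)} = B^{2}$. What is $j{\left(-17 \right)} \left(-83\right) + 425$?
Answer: $- \frac{20421}{8} \approx -2552.6$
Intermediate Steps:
$j{\left(B \right)} = - \frac{1}{4} + \frac{B^{2}}{8}$
$j{\left(-17 \right)} \left(-83\right) + 425 = \left(- \frac{1}{4} + \frac{\left(-17\right)^{2}}{8}\right) \left(-83\right) + 425 = \left(- \frac{1}{4} + \frac{1}{8} \cdot 289\right) \left(-83\right) + 425 = \left(- \frac{1}{4} + \frac{289}{8}\right) \left(-83\right) + 425 = \frac{287}{8} \left(-83\right) + 425 = - \frac{23821}{8} + 425 = - \frac{20421}{8}$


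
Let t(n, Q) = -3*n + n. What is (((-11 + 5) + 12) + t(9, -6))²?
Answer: 144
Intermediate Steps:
t(n, Q) = -2*n
(((-11 + 5) + 12) + t(9, -6))² = (((-11 + 5) + 12) - 2*9)² = ((-6 + 12) - 18)² = (6 - 18)² = (-12)² = 144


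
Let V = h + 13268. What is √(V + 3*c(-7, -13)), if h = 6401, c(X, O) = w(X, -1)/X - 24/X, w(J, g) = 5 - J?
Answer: √964033/7 ≈ 140.26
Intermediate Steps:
c(X, O) = -24/X + (5 - X)/X (c(X, O) = (5 - X)/X - 24/X = -24/X + (5 - X)/X)
V = 19669 (V = 6401 + 13268 = 19669)
√(V + 3*c(-7, -13)) = √(19669 + 3*((-19 - 1*(-7))/(-7))) = √(19669 + 3*(-(-19 + 7)/7)) = √(19669 + 3*(-⅐*(-12))) = √(19669 + 3*(12/7)) = √(19669 + 36/7) = √(137719/7) = √964033/7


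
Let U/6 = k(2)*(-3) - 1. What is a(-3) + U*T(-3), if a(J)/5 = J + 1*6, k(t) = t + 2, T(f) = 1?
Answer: -63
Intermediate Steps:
k(t) = 2 + t
a(J) = 30 + 5*J (a(J) = 5*(J + 1*6) = 5*(J + 6) = 5*(6 + J) = 30 + 5*J)
U = -78 (U = 6*((2 + 2)*(-3) - 1) = 6*(4*(-3) - 1) = 6*(-12 - 1) = 6*(-13) = -78)
a(-3) + U*T(-3) = (30 + 5*(-3)) - 78*1 = (30 - 15) - 78 = 15 - 78 = -63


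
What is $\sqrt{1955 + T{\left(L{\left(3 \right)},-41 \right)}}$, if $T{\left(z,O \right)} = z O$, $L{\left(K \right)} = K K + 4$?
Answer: $3 \sqrt{158} \approx 37.709$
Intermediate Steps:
$L{\left(K \right)} = 4 + K^{2}$ ($L{\left(K \right)} = K^{2} + 4 = 4 + K^{2}$)
$T{\left(z,O \right)} = O z$
$\sqrt{1955 + T{\left(L{\left(3 \right)},-41 \right)}} = \sqrt{1955 - 41 \left(4 + 3^{2}\right)} = \sqrt{1955 - 41 \left(4 + 9\right)} = \sqrt{1955 - 533} = \sqrt{1422} = 3 \sqrt{158}$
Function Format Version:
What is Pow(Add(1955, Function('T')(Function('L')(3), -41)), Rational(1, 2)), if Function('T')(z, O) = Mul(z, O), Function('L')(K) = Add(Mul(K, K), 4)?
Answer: Mul(3, Pow(158, Rational(1, 2))) ≈ 37.709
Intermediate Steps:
Function('L')(K) = Add(4, Pow(K, 2)) (Function('L')(K) = Add(Pow(K, 2), 4) = Add(4, Pow(K, 2)))
Function('T')(z, O) = Mul(O, z)
Pow(Add(1955, Function('T')(Function('L')(3), -41)), Rational(1, 2)) = Pow(Add(1955, Mul(-41, Add(4, Pow(3, 2)))), Rational(1, 2)) = Pow(Add(1955, Mul(-41, Add(4, 9))), Rational(1, 2)) = Pow(Add(1955, Mul(-41, 13)), Rational(1, 2)) = Pow(Add(1955, -533), Rational(1, 2)) = Pow(1422, Rational(1, 2)) = Mul(3, Pow(158, Rational(1, 2)))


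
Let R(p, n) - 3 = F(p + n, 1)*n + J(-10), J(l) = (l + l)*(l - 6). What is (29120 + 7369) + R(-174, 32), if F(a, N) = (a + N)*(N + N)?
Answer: 27788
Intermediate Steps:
J(l) = 2*l*(-6 + l) (J(l) = (2*l)*(-6 + l) = 2*l*(-6 + l))
F(a, N) = 2*N*(N + a) (F(a, N) = (N + a)*(2*N) = 2*N*(N + a))
R(p, n) = 323 + n*(2 + 2*n + 2*p) (R(p, n) = 3 + ((2*1*(1 + (p + n)))*n + 2*(-10)*(-6 - 10)) = 3 + ((2*1*(1 + (n + p)))*n + 2*(-10)*(-16)) = 3 + ((2*1*(1 + n + p))*n + 320) = 3 + ((2 + 2*n + 2*p)*n + 320) = 3 + (n*(2 + 2*n + 2*p) + 320) = 3 + (320 + n*(2 + 2*n + 2*p)) = 323 + n*(2 + 2*n + 2*p))
(29120 + 7369) + R(-174, 32) = (29120 + 7369) + (323 + 2*32*(1 + 32 - 174)) = 36489 + (323 + 2*32*(-141)) = 36489 + (323 - 9024) = 36489 - 8701 = 27788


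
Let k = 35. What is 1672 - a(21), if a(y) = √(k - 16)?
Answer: 1672 - √19 ≈ 1667.6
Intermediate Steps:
a(y) = √19 (a(y) = √(35 - 16) = √19)
1672 - a(21) = 1672 - √19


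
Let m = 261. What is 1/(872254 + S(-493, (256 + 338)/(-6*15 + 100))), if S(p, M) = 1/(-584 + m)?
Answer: 323/281738041 ≈ 1.1465e-6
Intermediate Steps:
S(p, M) = -1/323 (S(p, M) = 1/(-584 + 261) = 1/(-323) = -1/323)
1/(872254 + S(-493, (256 + 338)/(-6*15 + 100))) = 1/(872254 - 1/323) = 1/(281738041/323) = 323/281738041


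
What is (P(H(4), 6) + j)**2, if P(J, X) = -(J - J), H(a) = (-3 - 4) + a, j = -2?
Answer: 4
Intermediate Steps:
H(a) = -7 + a
P(J, X) = 0 (P(J, X) = -1*0 = 0)
(P(H(4), 6) + j)**2 = (0 - 2)**2 = (-2)**2 = 4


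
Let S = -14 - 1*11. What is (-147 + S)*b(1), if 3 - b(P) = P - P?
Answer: -516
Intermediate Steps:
S = -25 (S = -14 - 11 = -25)
b(P) = 3 (b(P) = 3 - (P - P) = 3 - 1*0 = 3 + 0 = 3)
(-147 + S)*b(1) = (-147 - 25)*3 = -172*3 = -516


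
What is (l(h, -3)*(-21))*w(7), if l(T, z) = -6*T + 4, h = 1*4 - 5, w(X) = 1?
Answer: -210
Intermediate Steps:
h = -1 (h = 4 - 5 = -1)
l(T, z) = 4 - 6*T
(l(h, -3)*(-21))*w(7) = ((4 - 6*(-1))*(-21))*1 = ((4 + 6)*(-21))*1 = (10*(-21))*1 = -210*1 = -210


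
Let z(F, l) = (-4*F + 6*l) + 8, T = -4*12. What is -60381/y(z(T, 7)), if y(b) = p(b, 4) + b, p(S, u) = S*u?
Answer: -60381/1210 ≈ -49.902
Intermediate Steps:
T = -48
z(F, l) = 8 - 4*F + 6*l
y(b) = 5*b (y(b) = b*4 + b = 4*b + b = 5*b)
-60381/y(z(T, 7)) = -60381*1/(5*(8 - 4*(-48) + 6*7)) = -60381*1/(5*(8 + 192 + 42)) = -60381/(5*242) = -60381/1210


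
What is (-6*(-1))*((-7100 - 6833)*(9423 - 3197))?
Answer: -520481148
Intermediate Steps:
(-6*(-1))*((-7100 - 6833)*(9423 - 3197)) = 6*(-13933*6226) = 6*(-86746858) = -520481148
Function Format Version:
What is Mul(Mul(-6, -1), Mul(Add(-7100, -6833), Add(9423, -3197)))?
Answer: -520481148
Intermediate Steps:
Mul(Mul(-6, -1), Mul(Add(-7100, -6833), Add(9423, -3197))) = Mul(6, Mul(-13933, 6226)) = Mul(6, -86746858) = -520481148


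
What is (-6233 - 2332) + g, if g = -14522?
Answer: -23087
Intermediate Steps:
(-6233 - 2332) + g = (-6233 - 2332) - 14522 = -8565 - 14522 = -23087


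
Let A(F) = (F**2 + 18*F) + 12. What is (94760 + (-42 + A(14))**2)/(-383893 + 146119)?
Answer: -44914/39629 ≈ -1.1334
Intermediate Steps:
A(F) = 12 + F**2 + 18*F
(94760 + (-42 + A(14))**2)/(-383893 + 146119) = (94760 + (-42 + (12 + 14**2 + 18*14))**2)/(-383893 + 146119) = (94760 + (-42 + (12 + 196 + 252))**2)/(-237774) = (94760 + (-42 + 460)**2)*(-1/237774) = (94760 + 418**2)*(-1/237774) = (94760 + 174724)*(-1/237774) = 269484*(-1/237774) = -44914/39629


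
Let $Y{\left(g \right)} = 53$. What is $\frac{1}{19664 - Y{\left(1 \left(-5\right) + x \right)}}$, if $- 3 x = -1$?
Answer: $\frac{1}{19611} \approx 5.0992 \cdot 10^{-5}$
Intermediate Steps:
$x = \frac{1}{3}$ ($x = \left(- \frac{1}{3}\right) \left(-1\right) = \frac{1}{3} \approx 0.33333$)
$\frac{1}{19664 - Y{\left(1 \left(-5\right) + x \right)}} = \frac{1}{19664 - 53} = \frac{1}{19611}$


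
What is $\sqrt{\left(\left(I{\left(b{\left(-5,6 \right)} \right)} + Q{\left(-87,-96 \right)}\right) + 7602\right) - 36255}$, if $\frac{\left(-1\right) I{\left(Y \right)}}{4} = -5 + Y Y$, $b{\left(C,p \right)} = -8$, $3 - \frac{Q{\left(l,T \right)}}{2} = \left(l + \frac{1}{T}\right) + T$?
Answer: $\frac{7 i \sqrt{83805}}{12} \approx 168.87 i$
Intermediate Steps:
$Q{\left(l,T \right)} = 6 - 2 T - 2 l - \frac{2}{T}$ ($Q{\left(l,T \right)} = 6 - 2 \left(\left(l + \frac{1}{T}\right) + T\right) = 6 - 2 \left(T + l + \frac{1}{T}\right) = 6 - \left(2 T + 2 l + \frac{2}{T}\right) = 6 - 2 T - 2 l - \frac{2}{T}$)
$I{\left(Y \right)} = 20 - 4 Y^{2}$ ($I{\left(Y \right)} = - 4 \left(-5 + Y Y\right) = - 4 \left(-5 + Y^{2}\right) = 20 - 4 Y^{2}$)
$\sqrt{\left(\left(I{\left(b{\left(-5,6 \right)} \right)} + Q{\left(-87,-96 \right)}\right) + 7602\right) - 36255} = \sqrt{\left(\left(\left(20 - 4 \left(-8\right)^{2}\right) - \left(-372 - \frac{1}{48}\right)\right) + 7602\right) - 36255} = \sqrt{\left(\left(\left(20 - 256\right) + \left(6 + 192 + 174 - - \frac{1}{48}\right)\right) + 7602\right) - 36255} = \sqrt{\left(\left(\left(20 - 256\right) + \left(6 + 192 + 174 + \frac{1}{48}\right)\right) + 7602\right) - 36255} = \sqrt{\left(\left(-236 + \frac{17857}{48}\right) + 7602\right) - 36255} = \sqrt{\left(\frac{6529}{48} + 7602\right) - 36255} = \sqrt{\frac{371425}{48} - 36255} = \sqrt{- \frac{1368815}{48}} = \frac{7 i \sqrt{83805}}{12}$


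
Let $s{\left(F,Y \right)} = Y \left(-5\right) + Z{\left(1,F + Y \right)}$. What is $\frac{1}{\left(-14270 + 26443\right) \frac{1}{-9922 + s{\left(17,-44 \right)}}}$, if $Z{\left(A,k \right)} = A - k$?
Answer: $- \frac{1382}{1739} \approx -0.79471$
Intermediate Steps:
$s{\left(F,Y \right)} = 1 - F - 6 Y$ ($s{\left(F,Y \right)} = Y \left(-5\right) - \left(-1 + F + Y\right) = - 5 Y - \left(-1 + F + Y\right) = 1 - F - 6 Y$)
$\frac{1}{\left(-14270 + 26443\right) \frac{1}{-9922 + s{\left(17,-44 \right)}}} = \frac{1}{\left(-14270 + 26443\right) \frac{1}{-9922 - -248}} = \frac{1}{12173 \frac{1}{-9922 + \left(1 - 17 + 264\right)}} = \frac{1}{12173 \frac{1}{-9922 + 248}} = \frac{1}{12173 \frac{1}{-9674}} = \frac{1}{12173 \left(- \frac{1}{9674}\right)} = \frac{1}{- \frac{1739}{1382}} = - \frac{1382}{1739}$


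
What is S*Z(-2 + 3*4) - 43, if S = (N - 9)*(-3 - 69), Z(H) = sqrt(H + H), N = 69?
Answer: -43 - 8640*sqrt(5) ≈ -19363.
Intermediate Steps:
Z(H) = sqrt(2)*sqrt(H) (Z(H) = sqrt(2*H) = sqrt(2)*sqrt(H))
S = -4320 (S = (69 - 9)*(-3 - 69) = 60*(-72) = -4320)
S*Z(-2 + 3*4) - 43 = -4320*sqrt(2)*sqrt(-2 + 3*4) - 43 = -4320*sqrt(2)*sqrt(-2 + 12) - 43 = -4320*sqrt(2)*sqrt(10) - 43 = -8640*sqrt(5) - 43 = -43 - 8640*sqrt(5)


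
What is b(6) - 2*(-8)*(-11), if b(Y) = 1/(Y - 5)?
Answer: -175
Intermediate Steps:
b(Y) = 1/(-5 + Y)
b(6) - 2*(-8)*(-11) = 1/(-5 + 6) - 2*(-8)*(-11) = 1/1 + 16*(-11) = 1 - 176 = -175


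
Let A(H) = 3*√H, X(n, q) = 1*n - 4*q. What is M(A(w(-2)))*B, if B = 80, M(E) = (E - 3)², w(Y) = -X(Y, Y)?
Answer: 720*(1 - I*√6)² ≈ -3600.0 - 3527.3*I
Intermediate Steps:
X(n, q) = n - 4*q
w(Y) = 3*Y (w(Y) = -(Y - 4*Y) = -(-3)*Y = 3*Y)
M(E) = (-3 + E)²
M(A(w(-2)))*B = (-3 + 3*√(3*(-2)))²*80 = (-3 + 3*√(-6))²*80 = (-3 + 3*(I*√6))²*80 = (-3 + 3*I*√6)²*80 = 80*(-3 + 3*I*√6)²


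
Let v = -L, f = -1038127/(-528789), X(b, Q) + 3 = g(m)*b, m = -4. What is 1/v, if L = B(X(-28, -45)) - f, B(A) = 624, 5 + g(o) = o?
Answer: -528789/328926209 ≈ -0.0016076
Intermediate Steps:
g(o) = -5 + o
X(b, Q) = -3 - 9*b (X(b, Q) = -3 + (-5 - 4)*b = -3 - 9*b)
f = 1038127/528789 (f = -1038127*(-1/528789) = 1038127/528789 ≈ 1.9632)
L = 328926209/528789 (L = 624 - 1*1038127/528789 = 624 - 1038127/528789 = 328926209/528789 ≈ 622.04)
v = -328926209/528789 (v = -1*328926209/528789 = -328926209/528789 ≈ -622.04)
1/v = 1/(-328926209/528789) = -528789/328926209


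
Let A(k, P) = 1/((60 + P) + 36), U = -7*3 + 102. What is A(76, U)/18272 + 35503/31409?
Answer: 114821845841/101581228896 ≈ 1.1303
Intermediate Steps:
U = 81 (U = -21 + 102 = 81)
A(k, P) = 1/(96 + P)
A(76, U)/18272 + 35503/31409 = 1/((96 + 81)*18272) + 35503/31409 = (1/18272)/177 + 35503*(1/31409) = (1/177)*(1/18272) + 35503/31409 = 1/3234144 + 35503/31409 = 114821845841/101581228896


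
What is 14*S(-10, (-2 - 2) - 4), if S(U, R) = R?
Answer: -112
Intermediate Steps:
14*S(-10, (-2 - 2) - 4) = 14*((-2 - 2) - 4) = 14*(-4 - 4) = 14*(-8) = -112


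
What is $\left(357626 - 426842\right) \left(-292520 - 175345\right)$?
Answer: $32383743840$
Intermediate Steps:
$\left(357626 - 426842\right) \left(-292520 - 175345\right) = - 69216 \left(-292520 - 175345\right) = \left(-69216\right) \left(-467865\right) = 32383743840$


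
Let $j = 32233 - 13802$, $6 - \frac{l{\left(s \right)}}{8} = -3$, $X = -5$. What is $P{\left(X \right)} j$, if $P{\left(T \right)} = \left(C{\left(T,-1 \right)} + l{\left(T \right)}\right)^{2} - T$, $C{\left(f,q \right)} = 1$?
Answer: $98310954$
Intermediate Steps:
$l{\left(s \right)} = 72$ ($l{\left(s \right)} = 48 - -24 = 48 + 24 = 72$)
$j = 18431$
$P{\left(T \right)} = 5329 - T$ ($P{\left(T \right)} = \left(1 + 72\right)^{2} - T = 73^{2} - T = 5329 - T$)
$P{\left(X \right)} j = \left(5329 - -5\right) 18431 = \left(5329 + 5\right) 18431 = 5334 \cdot 18431 = 98310954$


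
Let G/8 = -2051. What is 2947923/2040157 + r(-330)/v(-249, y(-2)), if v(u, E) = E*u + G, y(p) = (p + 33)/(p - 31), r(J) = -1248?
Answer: 184162331947/120991510885 ≈ 1.5221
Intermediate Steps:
G = -16408 (G = 8*(-2051) = -16408)
y(p) = (33 + p)/(-31 + p)
v(u, E) = -16408 + E*u (v(u, E) = E*u - 16408 = -16408 + E*u)
2947923/2040157 + r(-330)/v(-249, y(-2)) = 2947923/2040157 - 1248/(-16408 + ((33 - 2)/(-31 - 2))*(-249)) = 2947923*(1/2040157) - 1248/(-16408 + (31/(-33))*(-249)) = 2947923/2040157 - 1248/(-16408 - 1/33*31*(-249)) = 2947923/2040157 - 1248/(-16408 - 31/33*(-249)) = 2947923/2040157 - 1248/(-16408 + 2573/11) = 2947923/2040157 - 1248/(-177915/11) = 2947923/2040157 - 1248*(-11/177915) = 2947923/2040157 + 4576/59305 = 184162331947/120991510885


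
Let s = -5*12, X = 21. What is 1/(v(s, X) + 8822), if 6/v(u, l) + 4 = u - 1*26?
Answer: 15/132329 ≈ 0.00011335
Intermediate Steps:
s = -60
v(u, l) = 6/(-30 + u) (v(u, l) = 6/(-4 + (u - 1*26)) = 6/(-4 + (u - 26)) = 6/(-4 + (-26 + u)) = 6/(-30 + u))
1/(v(s, X) + 8822) = 1/(6/(-30 - 60) + 8822) = 1/(6/(-90) + 8822) = 1/(6*(-1/90) + 8822) = 1/(-1/15 + 8822) = 1/(132329/15) = 15/132329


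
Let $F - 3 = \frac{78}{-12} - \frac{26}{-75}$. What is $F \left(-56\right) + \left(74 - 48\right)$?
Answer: $\frac{15194}{75} \approx 202.59$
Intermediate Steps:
$F = - \frac{473}{150}$ ($F = 3 + \left(\frac{78}{-12} - \frac{26}{-75}\right) = 3 + \left(78 \left(- \frac{1}{12}\right) - - \frac{26}{75}\right) = 3 + \left(- \frac{13}{2} + \frac{26}{75}\right) = 3 - \frac{923}{150} = - \frac{473}{150} \approx -3.1533$)
$F \left(-56\right) + \left(74 - 48\right) = \left(- \frac{473}{150}\right) \left(-56\right) + \left(74 - 48\right) = \frac{13244}{75} + 26 = \frac{15194}{75}$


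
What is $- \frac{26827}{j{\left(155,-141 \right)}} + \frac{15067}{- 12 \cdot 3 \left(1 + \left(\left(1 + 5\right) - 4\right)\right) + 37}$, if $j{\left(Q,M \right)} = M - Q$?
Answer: $- \frac{2555115}{21016} \approx -121.58$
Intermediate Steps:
$- \frac{26827}{j{\left(155,-141 \right)}} + \frac{15067}{- 12 \cdot 3 \left(1 + \left(\left(1 + 5\right) - 4\right)\right) + 37} = - \frac{26827}{-141 - 155} + \frac{15067}{- 12 \cdot 3 \left(1 + \left(\left(1 + 5\right) - 4\right)\right) + 37} = - \frac{26827}{-141 - 155} + \frac{15067}{- 12 \cdot 3 \left(1 + \left(6 - 4\right)\right) + 37} = - \frac{26827}{-296} + \frac{15067}{- 12 \cdot 3 \left(1 + 2\right) + 37} = \left(-26827\right) \left(- \frac{1}{296}\right) + \frac{15067}{- 12 \cdot 3 \cdot 3 + 37} = \frac{26827}{296} + \frac{15067}{\left(-12\right) 9 + 37} = \frac{26827}{296} + \frac{15067}{-108 + 37} = \frac{26827}{296} + \frac{15067}{-71} = \frac{26827}{296} + 15067 \left(- \frac{1}{71}\right) = \frac{26827}{296} - \frac{15067}{71} = - \frac{2555115}{21016}$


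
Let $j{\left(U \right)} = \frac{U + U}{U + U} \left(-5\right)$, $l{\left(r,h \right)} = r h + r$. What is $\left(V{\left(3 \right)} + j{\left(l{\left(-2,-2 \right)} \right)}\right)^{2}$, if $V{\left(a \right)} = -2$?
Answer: $49$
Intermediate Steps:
$l{\left(r,h \right)} = r + h r$ ($l{\left(r,h \right)} = h r + r = r + h r$)
$j{\left(U \right)} = -5$ ($j{\left(U \right)} = \frac{2 U}{2 U} \left(-5\right) = 2 U \frac{1}{2 U} \left(-5\right) = 1 \left(-5\right) = -5$)
$\left(V{\left(3 \right)} + j{\left(l{\left(-2,-2 \right)} \right)}\right)^{2} = \left(-2 - 5\right)^{2} = \left(-7\right)^{2} = 49$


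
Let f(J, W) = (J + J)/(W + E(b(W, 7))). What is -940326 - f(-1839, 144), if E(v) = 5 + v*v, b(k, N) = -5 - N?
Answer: -275511840/293 ≈ -9.4031e+5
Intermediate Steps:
E(v) = 5 + v**2
f(J, W) = 2*J/(149 + W) (f(J, W) = (J + J)/(W + (5 + (-5 - 1*7)**2)) = (2*J)/(W + (5 + (-5 - 7)**2)) = (2*J)/(W + (5 + (-12)**2)) = (2*J)/(W + (5 + 144)) = (2*J)/(W + 149) = (2*J)/(149 + W) = 2*J/(149 + W))
-940326 - f(-1839, 144) = -940326 - 2*(-1839)/(149 + 144) = -940326 - 2*(-1839)/293 = -940326 - 1*(-3678/293) = -940326 + 3678/293 = -275511840/293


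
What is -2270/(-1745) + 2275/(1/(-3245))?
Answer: -2576448421/349 ≈ -7.3824e+6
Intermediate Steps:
-2270/(-1745) + 2275/(1/(-3245)) = -2270*(-1/1745) + 2275/(-1/3245) = 454/349 + 2275*(-3245) = 454/349 - 7382375 = -2576448421/349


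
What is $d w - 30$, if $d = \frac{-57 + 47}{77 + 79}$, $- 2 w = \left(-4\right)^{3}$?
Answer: $- \frac{1250}{39} \approx -32.051$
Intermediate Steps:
$w = 32$ ($w = - \frac{\left(-4\right)^{3}}{2} = \left(- \frac{1}{2}\right) \left(-64\right) = 32$)
$d = - \frac{5}{78}$ ($d = - \frac{10}{156} = \left(-10\right) \frac{1}{156} = - \frac{5}{78} \approx -0.064103$)
$d w - 30 = \left(- \frac{5}{78}\right) 32 - 30 = - \frac{80}{39} - 30 = - \frac{1250}{39}$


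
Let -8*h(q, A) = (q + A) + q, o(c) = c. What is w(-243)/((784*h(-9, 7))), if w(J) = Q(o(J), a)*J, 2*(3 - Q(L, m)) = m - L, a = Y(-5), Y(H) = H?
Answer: 14094/539 ≈ 26.148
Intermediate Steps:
a = -5
Q(L, m) = 3 + L/2 - m/2 (Q(L, m) = 3 - (m - L)/2 = 3 + (L/2 - m/2) = 3 + L/2 - m/2)
h(q, A) = -q/4 - A/8 (h(q, A) = -((q + A) + q)/8 = -((A + q) + q)/8 = -(A + 2*q)/8 = -q/4 - A/8)
w(J) = J*(11/2 + J/2) (w(J) = (3 + J/2 - ½*(-5))*J = (3 + J/2 + 5/2)*J = (11/2 + J/2)*J = J*(11/2 + J/2))
w(-243)/((784*h(-9, 7))) = ((½)*(-243)*(11 - 243))/((784*(-¼*(-9) - ⅛*7))) = ((½)*(-243)*(-232))/((784*(9/4 - 7/8))) = 28188/((784*(11/8))) = 28188/1078 = 28188*(1/1078) = 14094/539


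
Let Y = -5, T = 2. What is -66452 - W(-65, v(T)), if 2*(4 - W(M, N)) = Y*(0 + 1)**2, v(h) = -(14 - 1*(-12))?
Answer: -132917/2 ≈ -66459.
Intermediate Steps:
v(h) = -26 (v(h) = -(14 + 12) = -1*26 = -26)
W(M, N) = 13/2 (W(M, N) = 4 - (-5)*(0 + 1)**2/2 = 4 - (-5)*1**2/2 = 4 - (-5)/2 = 4 - 1/2*(-5) = 4 + 5/2 = 13/2)
-66452 - W(-65, v(T)) = -66452 - 1*13/2 = -66452 - 13/2 = -132917/2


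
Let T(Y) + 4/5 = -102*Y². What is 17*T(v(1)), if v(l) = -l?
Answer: -8738/5 ≈ -1747.6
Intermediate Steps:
T(Y) = -⅘ - 102*Y²
17*T(v(1)) = 17*(-⅘ - 102*(-1*1)²) = 17*(-⅘ - 102*(-1)²) = 17*(-⅘ - 102*1) = 17*(-⅘ - 102) = 17*(-514/5) = -8738/5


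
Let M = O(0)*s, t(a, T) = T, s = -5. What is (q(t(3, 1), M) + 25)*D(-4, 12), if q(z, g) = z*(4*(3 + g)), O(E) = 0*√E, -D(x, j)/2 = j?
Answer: -888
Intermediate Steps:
D(x, j) = -2*j
O(E) = 0
M = 0 (M = 0*(-5) = 0)
q(z, g) = z*(12 + 4*g)
(q(t(3, 1), M) + 25)*D(-4, 12) = (4*1*(3 + 0) + 25)*(-2*12) = (4*1*3 + 25)*(-24) = (12 + 25)*(-24) = 37*(-24) = -888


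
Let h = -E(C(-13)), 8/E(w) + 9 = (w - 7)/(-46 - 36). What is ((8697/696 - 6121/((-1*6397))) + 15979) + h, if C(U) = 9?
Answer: 4391119009391/274559240 ≈ 15993.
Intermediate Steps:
E(w) = 8/(-731/82 - w/82) (E(w) = 8/(-9 + (w - 7)/(-46 - 36)) = 8/(-9 + (-7 + w)/(-82)) = 8/(-9 + (-7 + w)*(-1/82)) = 8/(-9 + (7/82 - w/82)) = 8/(-731/82 - w/82))
h = 164/185 (h = -(-656)/(731 + 9) = -(-656)/740 = -1*(-164/185) = 164/185 ≈ 0.88649)
((8697/696 - 6121/((-1*6397))) + 15979) + h = ((8697/696 - 6121/((-1*6397))) + 15979) + 164/185 = ((8697*(1/696) - 6121/(-6397)) + 15979) + 164/185 = ((2899/232 - 6121*(-1/6397)) + 15979) + 164/185 = ((2899/232 + 6121/6397) + 15979) + 164/185 = (19964975/1484104 + 15979) + 164/185 = 23734462791/1484104 + 164/185 = 4391119009391/274559240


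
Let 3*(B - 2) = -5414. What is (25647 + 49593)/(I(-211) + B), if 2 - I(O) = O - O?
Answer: -112860/2701 ≈ -41.785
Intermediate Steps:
B = -5408/3 (B = 2 + (⅓)*(-5414) = 2 - 5414/3 = -5408/3 ≈ -1802.7)
I(O) = 2 (I(O) = 2 - (O - O) = 2 - 1*0 = 2 + 0 = 2)
(25647 + 49593)/(I(-211) + B) = (25647 + 49593)/(2 - 5408/3) = 75240/(-5402/3) = 75240*(-3/5402) = -112860/2701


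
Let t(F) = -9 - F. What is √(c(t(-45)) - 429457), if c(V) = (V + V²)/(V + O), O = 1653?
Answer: I*√136124305861/563 ≈ 655.33*I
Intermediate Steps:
c(V) = (V + V²)/(1653 + V) (c(V) = (V + V²)/(V + 1653) = (V + V²)/(1653 + V))
√(c(t(-45)) - 429457) = √((-9 - 1*(-45))*(1 + (-9 - 1*(-45)))/(1653 + (-9 - 1*(-45))) - 429457) = √((-9 + 45)*(1 + (-9 + 45))/(1653 + (-9 + 45)) - 429457) = √(36*(1 + 36)/(1653 + 36) - 429457) = √(36*37/1689 - 429457) = √(36*(1/1689)*37 - 429457) = √(444/563 - 429457) = √(-241783847/563) = I*√136124305861/563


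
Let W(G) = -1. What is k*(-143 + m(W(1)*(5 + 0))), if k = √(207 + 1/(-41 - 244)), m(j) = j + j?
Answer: -51*√16813290/95 ≈ -2201.3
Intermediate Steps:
m(j) = 2*j
k = √16813290/285 (k = √(207 + 1/(-285)) = √(207 - 1/285) = √(58994/285) = √16813290/285 ≈ 14.387)
k*(-143 + m(W(1)*(5 + 0))) = (√16813290/285)*(-143 + 2*(-(5 + 0))) = (√16813290/285)*(-143 + 2*(-1*5)) = (√16813290/285)*(-143 + 2*(-5)) = (√16813290/285)*(-143 - 10) = (√16813290/285)*(-153) = -51*√16813290/95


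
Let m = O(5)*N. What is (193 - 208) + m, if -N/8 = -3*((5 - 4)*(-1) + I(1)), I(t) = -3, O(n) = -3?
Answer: 273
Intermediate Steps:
N = -96 (N = -(-24)*((5 - 4)*(-1) - 3) = -(-24)*(1*(-1) - 3) = -(-24)*(-1 - 3) = -(-24)*(-4) = -8*12 = -96)
m = 288 (m = -3*(-96) = 288)
(193 - 208) + m = (193 - 208) + 288 = -15 + 288 = 273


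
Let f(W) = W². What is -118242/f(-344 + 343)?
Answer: -118242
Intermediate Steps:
-118242/f(-344 + 343) = -118242/(-344 + 343)² = -118242/((-1)²) = -118242/1 = -118242*1 = -118242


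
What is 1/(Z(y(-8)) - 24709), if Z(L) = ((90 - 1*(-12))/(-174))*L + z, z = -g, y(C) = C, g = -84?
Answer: -29/713989 ≈ -4.0617e-5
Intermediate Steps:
z = 84 (z = -1*(-84) = 84)
Z(L) = 84 - 17*L/29 (Z(L) = ((90 - 1*(-12))/(-174))*L + 84 = ((90 + 12)*(-1/174))*L + 84 = (102*(-1/174))*L + 84 = -17*L/29 + 84 = 84 - 17*L/29)
1/(Z(y(-8)) - 24709) = 1/((84 - 17/29*(-8)) - 24709) = 1/((84 + 136/29) - 24709) = 1/(2572/29 - 24709) = 1/(-713989/29) = -29/713989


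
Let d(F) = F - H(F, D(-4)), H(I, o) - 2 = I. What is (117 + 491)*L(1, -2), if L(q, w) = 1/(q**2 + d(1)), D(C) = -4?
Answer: -608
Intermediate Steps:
H(I, o) = 2 + I
d(F) = -2 (d(F) = F - (2 + F) = F + (-2 - F) = -2)
L(q, w) = 1/(-2 + q**2) (L(q, w) = 1/(q**2 - 2) = 1/(-2 + q**2))
(117 + 491)*L(1, -2) = (117 + 491)/(-2 + 1**2) = 608/(-2 + 1) = 608/(-1) = 608*(-1) = -608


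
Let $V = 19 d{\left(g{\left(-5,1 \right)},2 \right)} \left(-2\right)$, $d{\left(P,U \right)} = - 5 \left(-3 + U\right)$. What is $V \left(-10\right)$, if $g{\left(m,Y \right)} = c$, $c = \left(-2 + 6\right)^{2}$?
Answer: $1900$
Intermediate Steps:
$c = 16$ ($c = 4^{2} = 16$)
$g{\left(m,Y \right)} = 16$
$d{\left(P,U \right)} = 15 - 5 U$
$V = -190$ ($V = 19 \left(15 - 10\right) \left(-2\right) = 19 \cdot 5 \left(-2\right) = 95 \left(-2\right) = -190$)
$V \left(-10\right) = \left(-190\right) \left(-10\right) = 1900$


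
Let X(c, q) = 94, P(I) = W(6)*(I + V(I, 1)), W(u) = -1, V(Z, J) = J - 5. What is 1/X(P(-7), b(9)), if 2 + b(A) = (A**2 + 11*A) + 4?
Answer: 1/94 ≈ 0.010638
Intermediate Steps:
V(Z, J) = -5 + J
b(A) = 2 + A**2 + 11*A (b(A) = -2 + ((A**2 + 11*A) + 4) = -2 + (4 + A**2 + 11*A) = 2 + A**2 + 11*A)
P(I) = 4 - I (P(I) = -(I + (-5 + 1)) = -(I - 4) = -(-4 + I) = 4 - I)
1/X(P(-7), b(9)) = 1/94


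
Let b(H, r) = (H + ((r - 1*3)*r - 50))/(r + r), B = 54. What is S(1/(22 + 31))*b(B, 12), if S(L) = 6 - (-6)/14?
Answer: 30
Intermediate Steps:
b(H, r) = (-50 + H + r*(-3 + r))/(2*r) (b(H, r) = (H + ((r - 3)*r - 50))/((2*r)) = (H + ((-3 + r)*r - 50))*(1/(2*r)) = (H + (r*(-3 + r) - 50))*(1/(2*r)) = (H + (-50 + r*(-3 + r)))*(1/(2*r)) = (-50 + H + r*(-3 + r))*(1/(2*r)) = (-50 + H + r*(-3 + r))/(2*r))
S(L) = 45/7 (S(L) = 6 - (-6)/14 = 6 - 1*(-3/7) = 6 + 3/7 = 45/7)
S(1/(22 + 31))*b(B, 12) = 45*((½)*(-50 + 54 + 12*(-3 + 12))/12)/7 = 45*((½)*(1/12)*(-50 + 54 + 12*9))/7 = 45*((½)*(1/12)*(-50 + 54 + 108))/7 = 45*((½)*(1/12)*112)/7 = (45/7)*(14/3) = 30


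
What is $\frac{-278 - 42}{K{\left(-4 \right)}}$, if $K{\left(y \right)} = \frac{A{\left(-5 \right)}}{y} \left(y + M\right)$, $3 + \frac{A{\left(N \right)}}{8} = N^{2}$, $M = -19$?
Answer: $- \frac{80}{253} \approx -0.31621$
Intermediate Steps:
$A{\left(N \right)} = -24 + 8 N^{2}$
$K{\left(y \right)} = \frac{176 \left(-19 + y\right)}{y}$ ($K{\left(y \right)} = \frac{-24 + 8 \left(-5\right)^{2}}{y} \left(y - 19\right) = \frac{-24 + 8 \cdot 25}{y} \left(-19 + y\right) = \frac{-24 + 200}{y} \left(-19 + y\right) = \frac{176}{y} \left(-19 + y\right) = \frac{176 \left(-19 + y\right)}{y}$)
$\frac{-278 - 42}{K{\left(-4 \right)}} = \frac{-278 - 42}{176 - \frac{3344}{-4}} = \frac{-278 - 42}{176 - -836} = - \frac{320}{176 + 836} = - \frac{320}{1012} = \left(-320\right) \frac{1}{1012} = - \frac{80}{253}$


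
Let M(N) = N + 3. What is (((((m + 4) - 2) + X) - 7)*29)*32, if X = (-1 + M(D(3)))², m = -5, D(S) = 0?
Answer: -5568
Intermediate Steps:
M(N) = 3 + N
X = 4 (X = (-1 + (3 + 0))² = (-1 + 3)² = 2² = 4)
(((((m + 4) - 2) + X) - 7)*29)*32 = (((((-5 + 4) - 2) + 4) - 7)*29)*32 = ((((-1 - 2) + 4) - 7)*29)*32 = (((-3 + 4) - 7)*29)*32 = ((1 - 7)*29)*32 = -6*29*32 = -174*32 = -5568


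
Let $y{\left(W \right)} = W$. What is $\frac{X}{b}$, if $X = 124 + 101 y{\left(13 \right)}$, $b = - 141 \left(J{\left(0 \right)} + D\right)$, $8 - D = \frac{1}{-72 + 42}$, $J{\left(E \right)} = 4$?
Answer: $- \frac{14370}{16967} \approx -0.84694$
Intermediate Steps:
$D = \frac{241}{30}$ ($D = 8 - \frac{1}{-72 + 42} = 8 - \frac{1}{-30} = 8 - - \frac{1}{30} = 8 + \frac{1}{30} = \frac{241}{30} \approx 8.0333$)
$b = - \frac{16967}{10}$ ($b = - 141 \left(4 + \frac{241}{30}\right) = \left(-141\right) \frac{361}{30} = - \frac{16967}{10} \approx -1696.7$)
$X = 1437$ ($X = 124 + 101 \cdot 13 = 124 + 1313 = 1437$)
$\frac{X}{b} = \frac{1437}{- \frac{16967}{10}} = 1437 \left(- \frac{10}{16967}\right) = - \frac{14370}{16967}$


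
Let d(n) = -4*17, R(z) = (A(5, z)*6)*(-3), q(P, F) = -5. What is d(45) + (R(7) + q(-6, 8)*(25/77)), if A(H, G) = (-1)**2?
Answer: -6747/77 ≈ -87.623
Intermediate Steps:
A(H, G) = 1
R(z) = -18 (R(z) = (1*6)*(-3) = 6*(-3) = -18)
d(n) = -68
d(45) + (R(7) + q(-6, 8)*(25/77)) = -68 + (-18 - 125/77) = -68 - 1511/77 = -6747/77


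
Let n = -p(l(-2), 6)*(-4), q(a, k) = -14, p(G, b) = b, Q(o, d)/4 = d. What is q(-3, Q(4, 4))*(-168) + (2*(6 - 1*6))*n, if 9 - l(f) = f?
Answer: 2352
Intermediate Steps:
l(f) = 9 - f
Q(o, d) = 4*d
n = 24 (n = -1*6*(-4) = -6*(-4) = 24)
q(-3, Q(4, 4))*(-168) + (2*(6 - 1*6))*n = -14*(-168) + (2*(6 - 1*6))*24 = 2352 + (2*(6 - 6))*24 = 2352 + (2*0)*24 = 2352 + 0*24 = 2352 + 0 = 2352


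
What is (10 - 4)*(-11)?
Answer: -66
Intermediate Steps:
(10 - 4)*(-11) = 6*(-11) = -66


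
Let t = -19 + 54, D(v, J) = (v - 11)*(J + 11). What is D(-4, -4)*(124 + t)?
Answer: -16695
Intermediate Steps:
D(v, J) = (-11 + v)*(11 + J)
t = 35
D(-4, -4)*(124 + t) = (-121 - 11*(-4) + 11*(-4) - 4*(-4))*(124 + 35) = (-121 + 44 - 44 + 16)*159 = -105*159 = -16695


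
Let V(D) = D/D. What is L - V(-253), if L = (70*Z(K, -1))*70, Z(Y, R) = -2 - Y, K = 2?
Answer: -19601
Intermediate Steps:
V(D) = 1
L = -19600 (L = (70*(-2 - 1*2))*70 = (70*(-2 - 2))*70 = (70*(-4))*70 = -280*70 = -19600)
L - V(-253) = -19600 - 1*1 = -19600 - 1 = -19601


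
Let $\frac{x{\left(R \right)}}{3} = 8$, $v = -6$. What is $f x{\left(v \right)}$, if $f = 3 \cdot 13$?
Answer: $936$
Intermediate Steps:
$f = 39$
$x{\left(R \right)} = 24$ ($x{\left(R \right)} = 3 \cdot 8 = 24$)
$f x{\left(v \right)} = 39 \cdot 24 = 936$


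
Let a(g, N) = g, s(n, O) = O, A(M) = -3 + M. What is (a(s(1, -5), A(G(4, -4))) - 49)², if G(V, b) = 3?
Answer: 2916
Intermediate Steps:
(a(s(1, -5), A(G(4, -4))) - 49)² = (-5 - 49)² = (-54)² = 2916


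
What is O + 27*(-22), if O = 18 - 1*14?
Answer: -590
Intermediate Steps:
O = 4 (O = 18 - 14 = 4)
O + 27*(-22) = 4 + 27*(-22) = 4 - 594 = -590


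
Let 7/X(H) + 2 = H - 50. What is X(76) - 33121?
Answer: -794897/24 ≈ -33121.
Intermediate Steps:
X(H) = 7/(-52 + H) (X(H) = 7/(-2 + (H - 50)) = 7/(-2 + (-50 + H)) = 7/(-52 + H))
X(76) - 33121 = 7/(-52 + 76) - 33121 = 7/24 - 33121 = -794897/24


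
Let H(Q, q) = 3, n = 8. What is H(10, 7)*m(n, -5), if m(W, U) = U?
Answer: -15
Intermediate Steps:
H(10, 7)*m(n, -5) = 3*(-5) = -15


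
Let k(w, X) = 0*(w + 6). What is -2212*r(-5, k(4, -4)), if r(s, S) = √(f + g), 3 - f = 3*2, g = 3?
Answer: 0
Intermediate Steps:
f = -3 (f = 3 - 3*2 = 3 - 1*6 = 3 - 6 = -3)
k(w, X) = 0 (k(w, X) = 0*(6 + w) = 0)
r(s, S) = 0 (r(s, S) = √(-3 + 3) = √0 = 0)
-2212*r(-5, k(4, -4)) = -2212*0 = 0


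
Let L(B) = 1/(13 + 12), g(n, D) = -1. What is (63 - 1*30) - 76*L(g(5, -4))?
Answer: 749/25 ≈ 29.960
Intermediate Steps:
L(B) = 1/25
(63 - 1*30) - 76*L(g(5, -4)) = (63 - 1*30) - 76*1/25 = (63 - 30) - 76/25 = 33 - 76/25 = 749/25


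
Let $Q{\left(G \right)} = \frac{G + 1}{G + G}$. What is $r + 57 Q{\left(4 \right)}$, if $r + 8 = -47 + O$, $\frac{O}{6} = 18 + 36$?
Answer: $\frac{2437}{8} \approx 304.63$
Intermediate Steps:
$O = 324$ ($O = 6 \left(18 + 36\right) = 6 \cdot 54 = 324$)
$Q{\left(G \right)} = \frac{1 + G}{2 G}$
$r = 269$ ($r = -8 + \left(-47 + 324\right) = -8 + 277 = 269$)
$r + 57 Q{\left(4 \right)} = 269 + 57 \frac{1 + 4}{2 \cdot 4} = 269 + 57 \cdot \frac{1}{2} \cdot \frac{1}{4} \cdot 5 = 269 + 57 \cdot \frac{5}{8} = 269 + \frac{285}{8} = \frac{2437}{8}$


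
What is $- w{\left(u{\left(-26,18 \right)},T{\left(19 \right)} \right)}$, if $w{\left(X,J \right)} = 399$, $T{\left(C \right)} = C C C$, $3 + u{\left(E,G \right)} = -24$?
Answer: $-399$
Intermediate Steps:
$u{\left(E,G \right)} = -27$ ($u{\left(E,G \right)} = -3 - 24 = -27$)
$T{\left(C \right)} = C^{3}$ ($T{\left(C \right)} = C^{2} C = C^{3}$)
$- w{\left(u{\left(-26,18 \right)},T{\left(19 \right)} \right)} = \left(-1\right) 399 = -399$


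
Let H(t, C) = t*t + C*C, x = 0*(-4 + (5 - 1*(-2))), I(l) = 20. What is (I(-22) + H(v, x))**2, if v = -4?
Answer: 1296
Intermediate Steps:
x = 0 (x = 0*(-4 + (5 + 2)) = 0*(-4 + 7) = 0*3 = 0)
H(t, C) = C**2 + t**2 (H(t, C) = t**2 + C**2 = C**2 + t**2)
(I(-22) + H(v, x))**2 = (20 + (0**2 + (-4)**2))**2 = (20 + (0 + 16))**2 = (20 + 16)**2 = 36**2 = 1296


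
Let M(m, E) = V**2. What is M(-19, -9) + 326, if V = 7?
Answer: 375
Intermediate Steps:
M(m, E) = 49 (M(m, E) = 7**2 = 49)
M(-19, -9) + 326 = 49 + 326 = 375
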